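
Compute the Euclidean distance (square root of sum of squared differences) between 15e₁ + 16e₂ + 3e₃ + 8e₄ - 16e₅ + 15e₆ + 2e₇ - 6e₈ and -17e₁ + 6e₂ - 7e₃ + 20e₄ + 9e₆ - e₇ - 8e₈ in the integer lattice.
40.9023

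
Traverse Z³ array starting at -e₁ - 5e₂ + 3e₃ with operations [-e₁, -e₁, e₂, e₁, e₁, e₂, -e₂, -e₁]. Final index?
(-2, -4, 3)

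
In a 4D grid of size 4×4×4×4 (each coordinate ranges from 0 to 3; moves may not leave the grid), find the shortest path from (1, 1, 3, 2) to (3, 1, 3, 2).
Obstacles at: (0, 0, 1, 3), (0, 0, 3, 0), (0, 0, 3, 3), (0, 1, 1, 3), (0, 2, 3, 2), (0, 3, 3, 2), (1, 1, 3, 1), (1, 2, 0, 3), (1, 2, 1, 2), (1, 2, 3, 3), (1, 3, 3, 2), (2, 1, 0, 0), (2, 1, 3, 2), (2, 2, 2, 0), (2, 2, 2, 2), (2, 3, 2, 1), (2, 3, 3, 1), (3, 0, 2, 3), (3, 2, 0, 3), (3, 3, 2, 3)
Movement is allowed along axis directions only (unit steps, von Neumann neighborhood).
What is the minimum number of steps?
4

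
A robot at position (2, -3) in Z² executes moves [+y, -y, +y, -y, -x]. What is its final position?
(1, -3)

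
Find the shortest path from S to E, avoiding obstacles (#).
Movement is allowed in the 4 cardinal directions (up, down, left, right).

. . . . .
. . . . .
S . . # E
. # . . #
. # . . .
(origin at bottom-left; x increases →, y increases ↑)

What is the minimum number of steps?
6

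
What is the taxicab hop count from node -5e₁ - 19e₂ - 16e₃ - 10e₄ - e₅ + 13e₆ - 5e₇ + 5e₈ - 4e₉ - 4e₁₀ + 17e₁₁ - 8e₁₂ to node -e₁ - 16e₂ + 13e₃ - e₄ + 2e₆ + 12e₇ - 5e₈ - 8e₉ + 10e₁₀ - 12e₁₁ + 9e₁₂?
148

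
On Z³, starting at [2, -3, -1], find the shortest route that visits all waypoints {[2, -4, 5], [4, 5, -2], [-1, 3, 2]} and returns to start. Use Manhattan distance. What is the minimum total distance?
42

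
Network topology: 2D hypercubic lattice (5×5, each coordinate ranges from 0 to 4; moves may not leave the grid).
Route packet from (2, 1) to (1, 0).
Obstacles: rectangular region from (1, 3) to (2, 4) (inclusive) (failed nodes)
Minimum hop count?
2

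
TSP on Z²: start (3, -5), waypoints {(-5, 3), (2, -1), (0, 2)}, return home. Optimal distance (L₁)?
32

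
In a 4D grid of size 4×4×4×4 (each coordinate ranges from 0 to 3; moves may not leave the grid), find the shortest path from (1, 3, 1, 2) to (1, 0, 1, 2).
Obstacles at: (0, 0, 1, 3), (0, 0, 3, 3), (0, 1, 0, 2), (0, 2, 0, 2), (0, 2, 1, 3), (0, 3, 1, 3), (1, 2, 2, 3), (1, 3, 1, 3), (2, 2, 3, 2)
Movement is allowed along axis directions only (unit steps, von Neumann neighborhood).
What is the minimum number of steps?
3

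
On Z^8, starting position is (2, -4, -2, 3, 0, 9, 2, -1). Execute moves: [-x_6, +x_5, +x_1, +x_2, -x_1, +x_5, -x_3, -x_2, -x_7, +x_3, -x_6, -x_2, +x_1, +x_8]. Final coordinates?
(3, -5, -2, 3, 2, 7, 1, 0)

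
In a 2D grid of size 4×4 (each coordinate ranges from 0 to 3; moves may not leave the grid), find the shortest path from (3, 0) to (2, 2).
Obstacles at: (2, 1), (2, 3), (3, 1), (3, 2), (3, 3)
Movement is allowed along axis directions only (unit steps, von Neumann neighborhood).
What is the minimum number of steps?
5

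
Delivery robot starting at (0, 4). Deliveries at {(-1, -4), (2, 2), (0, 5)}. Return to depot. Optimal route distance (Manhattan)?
24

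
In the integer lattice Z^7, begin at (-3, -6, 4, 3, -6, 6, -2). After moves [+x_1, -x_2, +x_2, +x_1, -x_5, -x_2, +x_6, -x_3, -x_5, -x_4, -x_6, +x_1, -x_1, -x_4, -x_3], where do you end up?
(-1, -7, 2, 1, -8, 6, -2)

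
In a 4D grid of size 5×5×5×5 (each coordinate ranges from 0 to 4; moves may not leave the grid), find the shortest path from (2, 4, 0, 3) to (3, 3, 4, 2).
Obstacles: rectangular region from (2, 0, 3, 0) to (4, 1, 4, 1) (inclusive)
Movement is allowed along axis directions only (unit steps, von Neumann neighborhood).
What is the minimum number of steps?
7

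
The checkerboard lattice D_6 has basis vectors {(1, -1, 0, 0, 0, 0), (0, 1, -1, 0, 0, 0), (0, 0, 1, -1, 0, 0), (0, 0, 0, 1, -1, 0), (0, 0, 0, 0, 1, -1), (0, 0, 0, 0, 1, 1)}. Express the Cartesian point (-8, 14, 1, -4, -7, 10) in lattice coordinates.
-8b₁ + 6b₂ + 7b₃ + 3b₄ - 7b₅ + 3b₆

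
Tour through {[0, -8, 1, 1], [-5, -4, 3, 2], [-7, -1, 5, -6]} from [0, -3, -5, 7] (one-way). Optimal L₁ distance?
44
(one optimal route: (0, -3, -5, 7) → (0, -8, 1, 1) → (-5, -4, 3, 2) → (-7, -1, 5, -6))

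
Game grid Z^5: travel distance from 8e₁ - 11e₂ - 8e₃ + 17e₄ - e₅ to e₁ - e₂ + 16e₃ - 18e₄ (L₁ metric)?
77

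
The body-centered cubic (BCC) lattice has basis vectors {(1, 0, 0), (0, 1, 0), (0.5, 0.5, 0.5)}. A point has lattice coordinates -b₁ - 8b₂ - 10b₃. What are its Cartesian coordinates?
(-6, -13, -5)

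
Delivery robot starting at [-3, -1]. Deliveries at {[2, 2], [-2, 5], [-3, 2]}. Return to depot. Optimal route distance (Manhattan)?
22
(one optimal route: (-3, -1) → (2, 2) → (-2, 5) → (-3, 2) → (-3, -1))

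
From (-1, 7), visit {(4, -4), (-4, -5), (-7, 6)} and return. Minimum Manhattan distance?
46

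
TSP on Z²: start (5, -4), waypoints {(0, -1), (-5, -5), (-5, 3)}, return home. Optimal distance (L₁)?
36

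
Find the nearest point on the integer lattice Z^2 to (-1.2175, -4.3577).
(-1, -4)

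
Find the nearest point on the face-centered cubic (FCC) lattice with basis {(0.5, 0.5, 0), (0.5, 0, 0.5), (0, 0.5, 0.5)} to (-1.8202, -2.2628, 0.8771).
(-2, -2, 1)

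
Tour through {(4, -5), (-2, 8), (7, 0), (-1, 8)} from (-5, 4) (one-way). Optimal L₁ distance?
32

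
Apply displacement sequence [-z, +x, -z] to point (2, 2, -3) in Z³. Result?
(3, 2, -5)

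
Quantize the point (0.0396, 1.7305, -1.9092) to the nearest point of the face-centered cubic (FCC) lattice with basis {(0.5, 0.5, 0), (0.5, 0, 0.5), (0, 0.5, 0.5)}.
(0, 2, -2)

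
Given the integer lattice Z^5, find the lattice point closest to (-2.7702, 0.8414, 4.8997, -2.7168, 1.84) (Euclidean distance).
(-3, 1, 5, -3, 2)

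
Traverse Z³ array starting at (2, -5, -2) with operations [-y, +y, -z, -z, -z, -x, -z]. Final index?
(1, -5, -6)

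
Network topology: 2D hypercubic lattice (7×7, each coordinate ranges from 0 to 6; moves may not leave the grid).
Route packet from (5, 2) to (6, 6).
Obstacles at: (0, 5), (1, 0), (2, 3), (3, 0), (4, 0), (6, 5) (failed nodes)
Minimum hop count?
5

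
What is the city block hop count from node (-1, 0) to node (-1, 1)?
1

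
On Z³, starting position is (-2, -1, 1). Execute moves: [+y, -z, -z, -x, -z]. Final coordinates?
(-3, 0, -2)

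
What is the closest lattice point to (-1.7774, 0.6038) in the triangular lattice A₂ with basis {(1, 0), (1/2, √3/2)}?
(-1.5, 0.866)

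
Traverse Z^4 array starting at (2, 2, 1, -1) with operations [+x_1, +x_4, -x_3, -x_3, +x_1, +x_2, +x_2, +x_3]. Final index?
(4, 4, 0, 0)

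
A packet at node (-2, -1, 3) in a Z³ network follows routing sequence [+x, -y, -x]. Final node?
(-2, -2, 3)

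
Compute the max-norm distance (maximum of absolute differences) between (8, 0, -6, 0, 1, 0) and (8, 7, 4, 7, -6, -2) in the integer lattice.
10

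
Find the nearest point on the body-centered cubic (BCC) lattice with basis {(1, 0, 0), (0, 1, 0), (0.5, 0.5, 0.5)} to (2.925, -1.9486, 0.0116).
(3, -2, 0)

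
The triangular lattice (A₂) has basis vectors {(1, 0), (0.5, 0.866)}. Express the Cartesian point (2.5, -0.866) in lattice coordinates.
3b₁ - b₂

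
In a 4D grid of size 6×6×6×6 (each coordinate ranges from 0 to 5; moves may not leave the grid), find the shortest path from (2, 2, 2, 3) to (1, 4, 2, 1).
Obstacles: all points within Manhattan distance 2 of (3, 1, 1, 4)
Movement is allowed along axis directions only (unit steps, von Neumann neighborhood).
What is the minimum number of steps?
5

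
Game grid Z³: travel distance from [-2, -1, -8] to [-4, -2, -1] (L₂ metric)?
7.34847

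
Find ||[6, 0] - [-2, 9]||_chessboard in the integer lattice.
9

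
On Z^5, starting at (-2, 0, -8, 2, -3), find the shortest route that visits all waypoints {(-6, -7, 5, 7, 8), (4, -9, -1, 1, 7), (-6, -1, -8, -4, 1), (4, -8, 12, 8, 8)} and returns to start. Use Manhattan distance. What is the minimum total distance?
126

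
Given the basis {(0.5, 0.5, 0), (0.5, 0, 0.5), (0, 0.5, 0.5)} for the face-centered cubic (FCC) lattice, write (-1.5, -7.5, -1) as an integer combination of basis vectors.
-8b₁ + 5b₂ - 7b₃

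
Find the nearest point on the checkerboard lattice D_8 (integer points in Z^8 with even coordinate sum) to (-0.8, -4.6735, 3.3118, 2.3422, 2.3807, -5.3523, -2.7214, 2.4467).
(-1, -5, 3, 2, 2, -5, -3, 3)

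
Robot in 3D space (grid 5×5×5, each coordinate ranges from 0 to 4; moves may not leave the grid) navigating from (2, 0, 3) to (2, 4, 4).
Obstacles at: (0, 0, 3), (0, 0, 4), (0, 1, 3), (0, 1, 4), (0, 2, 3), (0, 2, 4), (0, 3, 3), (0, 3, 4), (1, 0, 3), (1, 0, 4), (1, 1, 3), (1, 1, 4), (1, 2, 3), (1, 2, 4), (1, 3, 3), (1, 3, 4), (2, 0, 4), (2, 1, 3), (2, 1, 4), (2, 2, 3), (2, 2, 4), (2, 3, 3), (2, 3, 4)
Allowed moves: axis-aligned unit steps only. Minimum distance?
7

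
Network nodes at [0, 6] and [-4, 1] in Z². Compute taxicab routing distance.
9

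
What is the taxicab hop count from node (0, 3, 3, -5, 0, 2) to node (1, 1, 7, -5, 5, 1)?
13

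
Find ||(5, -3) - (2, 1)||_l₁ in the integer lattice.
7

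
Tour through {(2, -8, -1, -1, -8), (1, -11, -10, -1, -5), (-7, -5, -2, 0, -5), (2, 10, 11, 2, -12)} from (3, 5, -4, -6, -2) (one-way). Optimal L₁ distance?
107
(one optimal route: (3, 5, -4, -6, -2) → (-7, -5, -2, 0, -5) → (1, -11, -10, -1, -5) → (2, -8, -1, -1, -8) → (2, 10, 11, 2, -12))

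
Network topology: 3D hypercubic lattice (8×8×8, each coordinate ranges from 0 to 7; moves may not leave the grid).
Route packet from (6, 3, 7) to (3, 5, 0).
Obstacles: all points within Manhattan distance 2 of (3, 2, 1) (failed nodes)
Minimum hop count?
12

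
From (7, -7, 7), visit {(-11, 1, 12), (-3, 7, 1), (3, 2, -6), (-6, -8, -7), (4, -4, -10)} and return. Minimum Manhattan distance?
130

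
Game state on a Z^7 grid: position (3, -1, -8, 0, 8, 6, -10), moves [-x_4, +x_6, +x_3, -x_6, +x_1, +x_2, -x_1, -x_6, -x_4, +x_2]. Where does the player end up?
(3, 1, -7, -2, 8, 5, -10)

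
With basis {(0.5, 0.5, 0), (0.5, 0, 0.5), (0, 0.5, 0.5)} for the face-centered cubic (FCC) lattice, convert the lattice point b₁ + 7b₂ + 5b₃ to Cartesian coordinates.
(4, 3, 6)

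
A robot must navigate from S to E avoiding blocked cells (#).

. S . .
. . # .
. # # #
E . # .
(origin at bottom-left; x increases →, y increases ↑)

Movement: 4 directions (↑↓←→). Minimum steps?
4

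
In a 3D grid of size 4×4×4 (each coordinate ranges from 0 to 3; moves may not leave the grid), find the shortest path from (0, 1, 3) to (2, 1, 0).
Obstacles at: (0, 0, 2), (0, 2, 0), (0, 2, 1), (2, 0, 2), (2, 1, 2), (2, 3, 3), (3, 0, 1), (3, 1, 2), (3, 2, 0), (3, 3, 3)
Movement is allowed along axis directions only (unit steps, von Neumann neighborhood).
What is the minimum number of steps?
5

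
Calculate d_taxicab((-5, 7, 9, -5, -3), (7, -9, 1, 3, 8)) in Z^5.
55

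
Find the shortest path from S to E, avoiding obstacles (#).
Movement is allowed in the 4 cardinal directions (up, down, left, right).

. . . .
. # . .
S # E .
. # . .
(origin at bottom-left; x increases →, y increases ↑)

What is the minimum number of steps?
6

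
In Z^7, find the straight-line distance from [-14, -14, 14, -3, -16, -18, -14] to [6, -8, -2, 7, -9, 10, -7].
40.9145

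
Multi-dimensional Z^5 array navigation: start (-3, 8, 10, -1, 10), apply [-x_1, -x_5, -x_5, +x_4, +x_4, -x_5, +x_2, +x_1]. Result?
(-3, 9, 10, 1, 7)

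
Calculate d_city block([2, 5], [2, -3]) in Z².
8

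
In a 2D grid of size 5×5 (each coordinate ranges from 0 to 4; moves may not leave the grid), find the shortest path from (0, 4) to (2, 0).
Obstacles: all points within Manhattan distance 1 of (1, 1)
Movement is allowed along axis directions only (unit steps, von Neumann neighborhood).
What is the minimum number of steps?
8
(one shortest path: (0, 4) → (1, 4) → (2, 4) → (3, 4) → (3, 3) → (3, 2) → (3, 1) → (3, 0) → (2, 0))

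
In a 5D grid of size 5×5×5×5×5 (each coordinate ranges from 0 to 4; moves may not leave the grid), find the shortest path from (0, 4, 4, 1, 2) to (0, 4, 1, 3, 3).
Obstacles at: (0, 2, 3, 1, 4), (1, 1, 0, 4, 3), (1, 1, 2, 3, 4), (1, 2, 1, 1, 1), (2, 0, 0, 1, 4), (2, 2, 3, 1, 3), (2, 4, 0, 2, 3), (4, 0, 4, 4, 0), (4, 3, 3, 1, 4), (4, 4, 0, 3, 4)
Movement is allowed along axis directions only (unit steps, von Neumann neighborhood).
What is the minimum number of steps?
6
(one shortest path: (0, 4, 4, 1, 2) → (0, 4, 3, 1, 2) → (0, 4, 2, 1, 2) → (0, 4, 1, 1, 2) → (0, 4, 1, 2, 2) → (0, 4, 1, 3, 2) → (0, 4, 1, 3, 3))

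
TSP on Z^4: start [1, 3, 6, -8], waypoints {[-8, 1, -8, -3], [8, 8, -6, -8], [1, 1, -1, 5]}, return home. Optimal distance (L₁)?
100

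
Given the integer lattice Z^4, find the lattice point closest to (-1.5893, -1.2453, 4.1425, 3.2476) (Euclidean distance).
(-2, -1, 4, 3)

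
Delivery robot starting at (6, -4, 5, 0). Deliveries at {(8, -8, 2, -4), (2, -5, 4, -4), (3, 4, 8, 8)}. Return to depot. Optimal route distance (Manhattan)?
72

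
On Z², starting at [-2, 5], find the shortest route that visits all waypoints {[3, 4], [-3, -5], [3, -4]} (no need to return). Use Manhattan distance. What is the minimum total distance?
21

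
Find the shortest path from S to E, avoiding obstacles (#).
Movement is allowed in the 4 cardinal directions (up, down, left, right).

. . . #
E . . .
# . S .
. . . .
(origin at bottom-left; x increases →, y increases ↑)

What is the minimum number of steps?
3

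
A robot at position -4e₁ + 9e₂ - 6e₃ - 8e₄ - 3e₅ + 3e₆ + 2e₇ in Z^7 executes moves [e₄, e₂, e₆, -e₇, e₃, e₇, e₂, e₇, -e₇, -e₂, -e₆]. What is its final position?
(-4, 10, -5, -7, -3, 3, 2)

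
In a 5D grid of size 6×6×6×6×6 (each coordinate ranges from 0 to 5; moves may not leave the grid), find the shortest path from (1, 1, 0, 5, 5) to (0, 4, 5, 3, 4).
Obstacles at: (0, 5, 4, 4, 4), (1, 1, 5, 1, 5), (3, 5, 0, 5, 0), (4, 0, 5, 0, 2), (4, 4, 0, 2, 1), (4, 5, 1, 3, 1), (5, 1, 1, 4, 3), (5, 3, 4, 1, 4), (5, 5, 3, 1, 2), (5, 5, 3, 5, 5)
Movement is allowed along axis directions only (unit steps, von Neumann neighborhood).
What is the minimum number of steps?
12
(one shortest path: (1, 1, 0, 5, 5) → (0, 1, 0, 5, 5) → (0, 2, 0, 5, 5) → (0, 3, 0, 5, 5) → (0, 4, 0, 5, 5) → (0, 4, 1, 5, 5) → (0, 4, 2, 5, 5) → (0, 4, 3, 5, 5) → (0, 4, 4, 5, 5) → (0, 4, 5, 5, 5) → (0, 4, 5, 4, 5) → (0, 4, 5, 3, 5) → (0, 4, 5, 3, 4))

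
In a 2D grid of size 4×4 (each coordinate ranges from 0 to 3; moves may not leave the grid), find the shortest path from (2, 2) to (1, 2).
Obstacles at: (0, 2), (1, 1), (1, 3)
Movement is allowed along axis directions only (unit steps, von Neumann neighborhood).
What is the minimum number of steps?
1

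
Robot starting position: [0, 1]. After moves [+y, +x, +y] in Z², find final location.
(1, 3)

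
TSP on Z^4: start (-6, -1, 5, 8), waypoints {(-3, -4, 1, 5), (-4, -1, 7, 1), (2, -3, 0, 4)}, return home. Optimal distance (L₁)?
50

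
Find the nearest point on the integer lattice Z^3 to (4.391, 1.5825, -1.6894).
(4, 2, -2)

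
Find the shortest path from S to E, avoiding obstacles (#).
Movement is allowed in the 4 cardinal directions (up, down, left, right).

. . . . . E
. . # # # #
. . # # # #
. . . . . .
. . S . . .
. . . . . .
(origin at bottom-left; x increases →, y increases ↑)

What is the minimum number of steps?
9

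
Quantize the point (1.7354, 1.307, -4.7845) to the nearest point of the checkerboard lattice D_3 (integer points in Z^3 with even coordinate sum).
(2, 1, -5)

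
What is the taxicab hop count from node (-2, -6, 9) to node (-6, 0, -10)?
29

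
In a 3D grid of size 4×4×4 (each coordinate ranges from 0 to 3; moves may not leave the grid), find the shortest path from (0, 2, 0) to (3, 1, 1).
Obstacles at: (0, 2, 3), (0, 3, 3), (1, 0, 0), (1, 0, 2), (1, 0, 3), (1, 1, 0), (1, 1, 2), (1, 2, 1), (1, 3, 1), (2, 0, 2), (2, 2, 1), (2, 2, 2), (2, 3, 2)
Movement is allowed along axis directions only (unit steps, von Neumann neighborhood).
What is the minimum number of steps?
5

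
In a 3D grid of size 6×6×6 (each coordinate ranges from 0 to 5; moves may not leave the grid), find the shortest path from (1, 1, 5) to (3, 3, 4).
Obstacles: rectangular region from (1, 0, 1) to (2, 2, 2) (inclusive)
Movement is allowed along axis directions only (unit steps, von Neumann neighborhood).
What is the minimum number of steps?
5
(one shortest path: (1, 1, 5) → (2, 1, 5) → (3, 1, 5) → (3, 2, 5) → (3, 3, 5) → (3, 3, 4))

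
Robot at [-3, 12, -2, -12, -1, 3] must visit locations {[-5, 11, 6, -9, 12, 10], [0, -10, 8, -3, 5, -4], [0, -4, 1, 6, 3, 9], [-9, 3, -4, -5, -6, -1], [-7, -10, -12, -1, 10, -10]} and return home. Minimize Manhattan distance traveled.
246
(one optimal route: (-3, 12, -2, -12, -1, 3) → (-5, 11, 6, -9, 12, 10) → (0, -4, 1, 6, 3, 9) → (0, -10, 8, -3, 5, -4) → (-7, -10, -12, -1, 10, -10) → (-9, 3, -4, -5, -6, -1) → (-3, 12, -2, -12, -1, 3))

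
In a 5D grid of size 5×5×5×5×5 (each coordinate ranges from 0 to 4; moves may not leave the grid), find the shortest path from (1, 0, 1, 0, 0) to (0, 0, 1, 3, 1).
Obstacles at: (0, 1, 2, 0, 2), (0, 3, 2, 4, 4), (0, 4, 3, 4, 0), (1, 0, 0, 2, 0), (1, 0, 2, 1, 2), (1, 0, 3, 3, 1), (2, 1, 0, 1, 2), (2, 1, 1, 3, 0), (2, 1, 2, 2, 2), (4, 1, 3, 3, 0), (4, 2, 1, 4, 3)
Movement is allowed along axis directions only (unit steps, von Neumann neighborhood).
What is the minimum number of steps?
5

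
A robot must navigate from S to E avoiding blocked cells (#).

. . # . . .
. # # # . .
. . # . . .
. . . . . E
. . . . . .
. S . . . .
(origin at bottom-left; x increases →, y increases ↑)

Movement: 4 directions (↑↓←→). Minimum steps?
6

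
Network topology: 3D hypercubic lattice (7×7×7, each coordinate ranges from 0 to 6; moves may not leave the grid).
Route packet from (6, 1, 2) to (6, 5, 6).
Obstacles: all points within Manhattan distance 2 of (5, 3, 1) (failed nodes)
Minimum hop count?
8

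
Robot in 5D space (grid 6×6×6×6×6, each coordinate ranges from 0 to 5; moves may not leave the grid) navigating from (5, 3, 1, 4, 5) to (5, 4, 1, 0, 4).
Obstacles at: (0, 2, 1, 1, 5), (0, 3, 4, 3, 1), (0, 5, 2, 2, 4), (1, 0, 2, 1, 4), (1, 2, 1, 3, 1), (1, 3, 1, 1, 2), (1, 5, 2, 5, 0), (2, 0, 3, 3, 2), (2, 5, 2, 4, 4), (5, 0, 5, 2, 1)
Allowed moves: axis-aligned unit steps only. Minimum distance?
6
(one shortest path: (5, 3, 1, 4, 5) → (5, 4, 1, 4, 5) → (5, 4, 1, 3, 5) → (5, 4, 1, 2, 5) → (5, 4, 1, 1, 5) → (5, 4, 1, 0, 5) → (5, 4, 1, 0, 4))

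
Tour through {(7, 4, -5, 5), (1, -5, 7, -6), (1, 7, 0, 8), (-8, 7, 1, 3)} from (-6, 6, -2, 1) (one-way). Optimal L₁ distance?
78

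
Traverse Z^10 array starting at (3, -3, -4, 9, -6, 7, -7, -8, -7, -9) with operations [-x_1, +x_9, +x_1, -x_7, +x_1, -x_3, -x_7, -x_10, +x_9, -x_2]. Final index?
(4, -4, -5, 9, -6, 7, -9, -8, -5, -10)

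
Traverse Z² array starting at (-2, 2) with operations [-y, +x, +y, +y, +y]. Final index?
(-1, 4)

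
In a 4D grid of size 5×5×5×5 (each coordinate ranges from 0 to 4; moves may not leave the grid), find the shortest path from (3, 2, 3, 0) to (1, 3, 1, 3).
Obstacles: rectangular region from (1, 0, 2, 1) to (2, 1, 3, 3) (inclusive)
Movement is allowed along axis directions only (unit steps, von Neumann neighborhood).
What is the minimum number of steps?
8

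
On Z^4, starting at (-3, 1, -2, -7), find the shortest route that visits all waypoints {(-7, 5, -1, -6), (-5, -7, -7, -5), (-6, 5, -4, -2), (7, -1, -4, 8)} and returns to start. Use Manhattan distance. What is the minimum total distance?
98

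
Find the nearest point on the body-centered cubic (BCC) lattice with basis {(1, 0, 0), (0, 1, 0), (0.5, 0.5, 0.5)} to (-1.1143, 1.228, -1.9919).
(-1, 1, -2)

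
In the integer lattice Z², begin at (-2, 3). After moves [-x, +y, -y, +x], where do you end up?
(-2, 3)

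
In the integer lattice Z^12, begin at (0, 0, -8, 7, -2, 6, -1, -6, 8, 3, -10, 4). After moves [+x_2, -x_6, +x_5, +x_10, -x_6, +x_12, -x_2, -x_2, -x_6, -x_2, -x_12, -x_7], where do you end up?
(0, -2, -8, 7, -1, 3, -2, -6, 8, 4, -10, 4)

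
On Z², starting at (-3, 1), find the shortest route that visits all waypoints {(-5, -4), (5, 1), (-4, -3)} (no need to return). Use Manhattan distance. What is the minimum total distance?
22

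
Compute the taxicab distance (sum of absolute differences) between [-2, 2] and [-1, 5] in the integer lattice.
4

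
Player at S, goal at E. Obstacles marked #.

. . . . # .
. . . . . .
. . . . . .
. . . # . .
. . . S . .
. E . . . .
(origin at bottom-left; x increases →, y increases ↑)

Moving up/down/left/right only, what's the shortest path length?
3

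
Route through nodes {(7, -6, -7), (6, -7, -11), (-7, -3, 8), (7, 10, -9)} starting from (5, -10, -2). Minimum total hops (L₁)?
81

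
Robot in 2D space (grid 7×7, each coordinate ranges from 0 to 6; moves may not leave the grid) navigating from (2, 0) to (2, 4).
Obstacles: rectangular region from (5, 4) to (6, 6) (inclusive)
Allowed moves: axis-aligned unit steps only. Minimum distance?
4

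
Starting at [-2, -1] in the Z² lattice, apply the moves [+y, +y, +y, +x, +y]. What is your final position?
(-1, 3)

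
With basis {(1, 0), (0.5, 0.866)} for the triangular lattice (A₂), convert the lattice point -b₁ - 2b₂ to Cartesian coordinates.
(-2, -1.732)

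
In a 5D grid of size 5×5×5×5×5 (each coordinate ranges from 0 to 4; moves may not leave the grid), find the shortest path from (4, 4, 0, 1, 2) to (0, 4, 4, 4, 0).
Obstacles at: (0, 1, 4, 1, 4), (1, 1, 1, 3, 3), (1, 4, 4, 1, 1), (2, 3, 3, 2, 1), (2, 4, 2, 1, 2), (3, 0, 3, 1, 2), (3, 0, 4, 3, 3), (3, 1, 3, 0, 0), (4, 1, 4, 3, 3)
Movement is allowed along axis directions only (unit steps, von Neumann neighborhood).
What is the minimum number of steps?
13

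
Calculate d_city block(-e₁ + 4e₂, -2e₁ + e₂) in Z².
4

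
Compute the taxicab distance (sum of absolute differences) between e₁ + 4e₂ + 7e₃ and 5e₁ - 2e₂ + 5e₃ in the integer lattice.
12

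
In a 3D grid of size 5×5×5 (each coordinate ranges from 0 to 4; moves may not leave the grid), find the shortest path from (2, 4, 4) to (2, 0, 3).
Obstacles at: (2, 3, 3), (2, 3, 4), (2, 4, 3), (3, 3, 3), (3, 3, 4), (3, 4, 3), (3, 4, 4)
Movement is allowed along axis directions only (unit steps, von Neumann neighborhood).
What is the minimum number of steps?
7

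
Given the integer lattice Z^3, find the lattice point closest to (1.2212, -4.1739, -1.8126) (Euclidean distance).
(1, -4, -2)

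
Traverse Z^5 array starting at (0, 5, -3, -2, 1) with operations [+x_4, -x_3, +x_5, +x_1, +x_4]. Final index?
(1, 5, -4, 0, 2)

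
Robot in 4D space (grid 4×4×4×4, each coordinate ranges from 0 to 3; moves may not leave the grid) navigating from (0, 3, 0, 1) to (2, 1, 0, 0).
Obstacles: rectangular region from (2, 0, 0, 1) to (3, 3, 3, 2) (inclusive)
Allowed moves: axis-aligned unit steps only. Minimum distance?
5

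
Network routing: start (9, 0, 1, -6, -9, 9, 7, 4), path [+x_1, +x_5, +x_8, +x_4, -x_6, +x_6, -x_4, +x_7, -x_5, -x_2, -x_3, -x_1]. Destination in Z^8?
(9, -1, 0, -6, -9, 9, 8, 5)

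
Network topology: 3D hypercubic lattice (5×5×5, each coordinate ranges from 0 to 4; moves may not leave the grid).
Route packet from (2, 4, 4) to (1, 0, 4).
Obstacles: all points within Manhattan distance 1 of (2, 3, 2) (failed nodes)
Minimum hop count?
5
(one shortest path: (2, 4, 4) → (1, 4, 4) → (1, 3, 4) → (1, 2, 4) → (1, 1, 4) → (1, 0, 4))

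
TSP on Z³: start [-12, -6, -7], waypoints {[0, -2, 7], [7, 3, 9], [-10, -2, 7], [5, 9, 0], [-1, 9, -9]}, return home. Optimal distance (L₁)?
104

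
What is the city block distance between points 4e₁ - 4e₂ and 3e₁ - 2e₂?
3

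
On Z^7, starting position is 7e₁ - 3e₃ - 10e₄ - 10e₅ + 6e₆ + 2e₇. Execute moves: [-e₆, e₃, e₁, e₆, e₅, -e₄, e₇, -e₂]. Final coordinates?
(8, -1, -2, -11, -9, 6, 3)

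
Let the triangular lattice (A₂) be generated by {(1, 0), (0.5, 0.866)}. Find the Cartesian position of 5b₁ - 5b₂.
(2.5, -4.33)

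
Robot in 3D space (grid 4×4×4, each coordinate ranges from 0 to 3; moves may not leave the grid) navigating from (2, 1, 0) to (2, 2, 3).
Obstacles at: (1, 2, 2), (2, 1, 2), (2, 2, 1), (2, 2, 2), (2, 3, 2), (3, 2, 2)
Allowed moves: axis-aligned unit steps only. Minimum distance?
6
(one shortest path: (2, 1, 0) → (1, 1, 0) → (1, 1, 1) → (1, 1, 2) → (1, 1, 3) → (2, 1, 3) → (2, 2, 3))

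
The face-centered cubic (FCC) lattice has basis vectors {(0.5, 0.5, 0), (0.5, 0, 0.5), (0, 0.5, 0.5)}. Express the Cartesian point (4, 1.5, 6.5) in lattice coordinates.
-b₁ + 9b₂ + 4b₃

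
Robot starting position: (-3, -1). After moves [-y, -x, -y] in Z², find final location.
(-4, -3)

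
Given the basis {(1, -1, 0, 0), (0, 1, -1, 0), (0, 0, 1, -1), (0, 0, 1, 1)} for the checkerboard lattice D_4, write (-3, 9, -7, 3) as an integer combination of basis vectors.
-3b₁ + 6b₂ - 2b₃ + b₄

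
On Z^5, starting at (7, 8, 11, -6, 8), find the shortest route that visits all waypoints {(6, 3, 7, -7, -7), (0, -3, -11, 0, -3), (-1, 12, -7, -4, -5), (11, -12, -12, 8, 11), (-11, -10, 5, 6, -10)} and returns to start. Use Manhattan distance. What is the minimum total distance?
252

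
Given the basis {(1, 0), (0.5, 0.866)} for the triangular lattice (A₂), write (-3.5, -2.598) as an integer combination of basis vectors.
-2b₁ - 3b₂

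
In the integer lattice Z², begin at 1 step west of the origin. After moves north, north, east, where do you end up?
(0, 2)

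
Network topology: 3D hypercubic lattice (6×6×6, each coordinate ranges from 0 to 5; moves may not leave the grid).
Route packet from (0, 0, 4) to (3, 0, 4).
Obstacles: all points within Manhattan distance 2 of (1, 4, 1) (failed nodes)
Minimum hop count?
3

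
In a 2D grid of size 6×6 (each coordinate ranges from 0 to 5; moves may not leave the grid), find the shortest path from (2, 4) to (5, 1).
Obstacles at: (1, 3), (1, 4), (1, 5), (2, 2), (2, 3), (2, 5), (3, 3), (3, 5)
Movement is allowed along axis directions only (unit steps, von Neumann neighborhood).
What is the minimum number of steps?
6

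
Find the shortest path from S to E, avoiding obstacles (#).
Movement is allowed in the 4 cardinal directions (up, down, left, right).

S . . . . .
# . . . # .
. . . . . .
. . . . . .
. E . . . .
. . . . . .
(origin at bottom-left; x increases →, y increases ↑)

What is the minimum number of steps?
5
(one shortest path: (0, 5) → (1, 5) → (1, 4) → (1, 3) → (1, 2) → (1, 1))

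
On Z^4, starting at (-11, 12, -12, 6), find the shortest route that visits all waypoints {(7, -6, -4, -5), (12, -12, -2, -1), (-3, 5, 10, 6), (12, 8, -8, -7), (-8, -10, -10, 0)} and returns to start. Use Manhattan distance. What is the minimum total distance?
192
(one optimal route: (-11, 12, -12, 6) → (-3, 5, 10, 6) → (12, 8, -8, -7) → (7, -6, -4, -5) → (12, -12, -2, -1) → (-8, -10, -10, 0) → (-11, 12, -12, 6))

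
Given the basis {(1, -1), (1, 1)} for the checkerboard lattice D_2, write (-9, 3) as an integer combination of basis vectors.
-6b₁ - 3b₂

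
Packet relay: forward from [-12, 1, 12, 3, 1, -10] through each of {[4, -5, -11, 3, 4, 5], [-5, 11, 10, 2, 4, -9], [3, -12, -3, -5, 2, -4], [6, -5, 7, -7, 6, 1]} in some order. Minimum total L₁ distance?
141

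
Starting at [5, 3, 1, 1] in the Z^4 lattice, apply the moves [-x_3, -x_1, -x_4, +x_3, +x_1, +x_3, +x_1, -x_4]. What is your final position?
(6, 3, 2, -1)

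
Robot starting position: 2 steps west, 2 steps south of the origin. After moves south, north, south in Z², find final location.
(-2, -3)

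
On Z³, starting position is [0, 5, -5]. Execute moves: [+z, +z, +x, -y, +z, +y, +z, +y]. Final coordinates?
(1, 6, -1)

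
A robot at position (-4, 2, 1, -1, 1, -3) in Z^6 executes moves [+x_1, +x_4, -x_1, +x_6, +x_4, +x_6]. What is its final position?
(-4, 2, 1, 1, 1, -1)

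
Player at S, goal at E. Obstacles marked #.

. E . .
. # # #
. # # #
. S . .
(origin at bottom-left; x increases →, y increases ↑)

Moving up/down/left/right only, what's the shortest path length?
5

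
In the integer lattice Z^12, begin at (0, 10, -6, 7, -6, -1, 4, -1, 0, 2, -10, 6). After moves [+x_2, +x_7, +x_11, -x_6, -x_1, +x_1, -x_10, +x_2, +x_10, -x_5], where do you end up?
(0, 12, -6, 7, -7, -2, 5, -1, 0, 2, -9, 6)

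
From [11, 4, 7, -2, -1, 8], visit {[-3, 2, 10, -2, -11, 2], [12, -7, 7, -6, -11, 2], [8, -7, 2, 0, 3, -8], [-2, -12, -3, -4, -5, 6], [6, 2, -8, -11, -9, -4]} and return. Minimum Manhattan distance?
240
(one optimal route: (11, 4, 7, -2, -1, 8) → (12, -7, 7, -6, -11, 2) → (-3, 2, 10, -2, -11, 2) → (-2, -12, -3, -4, -5, 6) → (6, 2, -8, -11, -9, -4) → (8, -7, 2, 0, 3, -8) → (11, 4, 7, -2, -1, 8))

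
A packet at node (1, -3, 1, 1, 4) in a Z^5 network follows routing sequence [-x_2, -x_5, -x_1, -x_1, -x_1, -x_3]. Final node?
(-2, -4, 0, 1, 3)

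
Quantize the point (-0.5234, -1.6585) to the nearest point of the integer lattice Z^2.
(-1, -2)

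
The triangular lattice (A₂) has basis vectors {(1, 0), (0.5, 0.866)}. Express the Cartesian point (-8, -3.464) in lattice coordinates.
-6b₁ - 4b₂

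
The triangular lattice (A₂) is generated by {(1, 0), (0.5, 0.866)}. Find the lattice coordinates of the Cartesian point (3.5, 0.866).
3b₁ + b₂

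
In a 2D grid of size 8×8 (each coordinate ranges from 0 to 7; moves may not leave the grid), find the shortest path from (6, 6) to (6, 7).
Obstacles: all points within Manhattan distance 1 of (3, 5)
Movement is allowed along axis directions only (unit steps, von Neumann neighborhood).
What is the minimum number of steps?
1
(one shortest path: (6, 6) → (6, 7))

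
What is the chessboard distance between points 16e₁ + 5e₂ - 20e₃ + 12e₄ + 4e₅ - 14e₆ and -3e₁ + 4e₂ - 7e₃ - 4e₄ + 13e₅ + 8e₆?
22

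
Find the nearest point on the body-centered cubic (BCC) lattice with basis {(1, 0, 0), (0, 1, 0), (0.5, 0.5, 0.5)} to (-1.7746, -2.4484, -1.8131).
(-1.5, -2.5, -1.5)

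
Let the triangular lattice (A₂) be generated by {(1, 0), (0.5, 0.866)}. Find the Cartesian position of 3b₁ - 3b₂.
(1.5, -2.598)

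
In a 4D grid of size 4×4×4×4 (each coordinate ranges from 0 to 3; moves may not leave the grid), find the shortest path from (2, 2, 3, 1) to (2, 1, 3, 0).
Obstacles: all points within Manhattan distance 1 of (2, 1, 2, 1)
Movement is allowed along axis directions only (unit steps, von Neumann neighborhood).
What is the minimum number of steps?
2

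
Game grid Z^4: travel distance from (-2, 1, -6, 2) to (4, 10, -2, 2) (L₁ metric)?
19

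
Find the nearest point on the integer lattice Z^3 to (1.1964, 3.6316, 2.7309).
(1, 4, 3)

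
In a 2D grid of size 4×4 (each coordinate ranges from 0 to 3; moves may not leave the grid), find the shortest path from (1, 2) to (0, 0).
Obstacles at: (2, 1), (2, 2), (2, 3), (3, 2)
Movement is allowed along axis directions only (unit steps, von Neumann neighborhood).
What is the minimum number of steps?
3
(one shortest path: (1, 2) → (0, 2) → (0, 1) → (0, 0))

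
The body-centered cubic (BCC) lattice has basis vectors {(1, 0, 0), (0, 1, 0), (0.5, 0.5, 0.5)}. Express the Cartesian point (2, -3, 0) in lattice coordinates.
2b₁ - 3b₂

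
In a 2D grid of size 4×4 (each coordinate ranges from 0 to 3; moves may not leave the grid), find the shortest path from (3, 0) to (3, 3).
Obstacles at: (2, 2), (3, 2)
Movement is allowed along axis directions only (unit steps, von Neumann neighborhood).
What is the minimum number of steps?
7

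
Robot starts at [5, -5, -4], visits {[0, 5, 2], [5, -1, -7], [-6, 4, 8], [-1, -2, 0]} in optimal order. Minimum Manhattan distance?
44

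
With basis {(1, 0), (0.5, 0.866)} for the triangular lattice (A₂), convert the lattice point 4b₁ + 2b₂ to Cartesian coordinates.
(5, 1.732)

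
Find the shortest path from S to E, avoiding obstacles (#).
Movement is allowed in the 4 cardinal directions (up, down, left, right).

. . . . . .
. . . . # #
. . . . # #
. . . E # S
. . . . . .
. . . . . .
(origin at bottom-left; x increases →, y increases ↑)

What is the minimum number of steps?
4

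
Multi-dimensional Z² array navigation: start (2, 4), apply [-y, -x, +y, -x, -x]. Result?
(-1, 4)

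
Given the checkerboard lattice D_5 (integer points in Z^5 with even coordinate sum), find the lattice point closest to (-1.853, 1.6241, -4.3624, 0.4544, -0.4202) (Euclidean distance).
(-2, 2, -4, 0, 0)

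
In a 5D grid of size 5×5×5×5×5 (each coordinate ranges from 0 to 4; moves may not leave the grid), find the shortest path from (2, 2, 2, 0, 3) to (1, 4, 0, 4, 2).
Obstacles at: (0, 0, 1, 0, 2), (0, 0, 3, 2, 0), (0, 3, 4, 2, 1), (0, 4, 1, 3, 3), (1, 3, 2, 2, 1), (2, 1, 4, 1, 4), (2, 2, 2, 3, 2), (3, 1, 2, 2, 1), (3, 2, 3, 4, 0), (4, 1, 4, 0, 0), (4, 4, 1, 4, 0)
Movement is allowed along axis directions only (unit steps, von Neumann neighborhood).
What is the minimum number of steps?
10
(one shortest path: (2, 2, 2, 0, 3) → (1, 2, 2, 0, 3) → (1, 3, 2, 0, 3) → (1, 4, 2, 0, 3) → (1, 4, 1, 0, 3) → (1, 4, 0, 0, 3) → (1, 4, 0, 1, 3) → (1, 4, 0, 2, 3) → (1, 4, 0, 3, 3) → (1, 4, 0, 4, 3) → (1, 4, 0, 4, 2))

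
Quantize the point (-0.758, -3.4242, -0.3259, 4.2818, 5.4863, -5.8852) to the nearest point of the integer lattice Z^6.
(-1, -3, 0, 4, 5, -6)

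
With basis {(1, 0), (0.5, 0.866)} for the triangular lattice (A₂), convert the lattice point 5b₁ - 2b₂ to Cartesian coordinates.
(4, -1.732)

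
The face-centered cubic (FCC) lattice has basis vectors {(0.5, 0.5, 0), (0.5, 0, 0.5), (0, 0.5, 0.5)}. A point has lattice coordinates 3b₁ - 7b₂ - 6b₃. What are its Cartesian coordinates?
(-2, -1.5, -6.5)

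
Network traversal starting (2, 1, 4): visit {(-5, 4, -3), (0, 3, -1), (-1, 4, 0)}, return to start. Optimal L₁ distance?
34
(one optimal route: (2, 1, 4) → (0, 3, -1) → (-5, 4, -3) → (-1, 4, 0) → (2, 1, 4))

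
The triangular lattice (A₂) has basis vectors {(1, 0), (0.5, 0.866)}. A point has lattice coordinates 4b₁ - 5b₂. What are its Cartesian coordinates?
(1.5, -4.33)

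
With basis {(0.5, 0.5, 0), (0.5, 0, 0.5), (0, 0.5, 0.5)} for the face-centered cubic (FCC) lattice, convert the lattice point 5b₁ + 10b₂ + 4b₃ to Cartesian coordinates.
(7.5, 4.5, 7)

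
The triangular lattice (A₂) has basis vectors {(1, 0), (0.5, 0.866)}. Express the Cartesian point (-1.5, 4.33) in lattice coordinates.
-4b₁ + 5b₂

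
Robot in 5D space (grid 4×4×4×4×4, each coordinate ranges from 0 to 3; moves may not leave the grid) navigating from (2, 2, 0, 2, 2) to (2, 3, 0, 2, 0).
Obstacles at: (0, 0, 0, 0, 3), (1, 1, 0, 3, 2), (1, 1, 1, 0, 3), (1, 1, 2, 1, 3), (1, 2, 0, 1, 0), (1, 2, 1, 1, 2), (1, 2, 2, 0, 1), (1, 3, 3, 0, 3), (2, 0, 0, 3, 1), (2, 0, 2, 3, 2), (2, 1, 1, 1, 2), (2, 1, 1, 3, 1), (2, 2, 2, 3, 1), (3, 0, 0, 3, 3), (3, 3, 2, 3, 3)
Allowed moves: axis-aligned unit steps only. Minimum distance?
3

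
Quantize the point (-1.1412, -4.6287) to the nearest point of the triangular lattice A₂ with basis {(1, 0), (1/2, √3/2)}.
(-1.5, -4.33)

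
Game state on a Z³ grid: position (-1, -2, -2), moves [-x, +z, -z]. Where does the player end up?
(-2, -2, -2)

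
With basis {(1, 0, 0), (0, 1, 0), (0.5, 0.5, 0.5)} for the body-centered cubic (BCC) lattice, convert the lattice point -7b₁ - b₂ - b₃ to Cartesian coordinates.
(-7.5, -1.5, -0.5)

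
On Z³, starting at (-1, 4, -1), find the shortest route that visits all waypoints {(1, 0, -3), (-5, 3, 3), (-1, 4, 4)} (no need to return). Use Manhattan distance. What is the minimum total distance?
26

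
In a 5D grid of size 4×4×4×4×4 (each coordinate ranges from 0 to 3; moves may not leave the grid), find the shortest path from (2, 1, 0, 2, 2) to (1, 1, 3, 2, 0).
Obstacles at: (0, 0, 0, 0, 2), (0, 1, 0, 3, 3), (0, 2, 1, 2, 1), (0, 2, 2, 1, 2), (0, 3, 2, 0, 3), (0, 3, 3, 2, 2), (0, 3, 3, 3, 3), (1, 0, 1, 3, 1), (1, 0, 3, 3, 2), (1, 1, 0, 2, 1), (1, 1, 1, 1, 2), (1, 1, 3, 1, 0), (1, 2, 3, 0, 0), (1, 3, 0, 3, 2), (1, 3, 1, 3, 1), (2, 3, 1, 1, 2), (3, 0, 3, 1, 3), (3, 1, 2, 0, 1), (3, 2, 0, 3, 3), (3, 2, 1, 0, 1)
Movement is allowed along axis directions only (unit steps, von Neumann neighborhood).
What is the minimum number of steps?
6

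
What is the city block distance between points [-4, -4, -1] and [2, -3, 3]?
11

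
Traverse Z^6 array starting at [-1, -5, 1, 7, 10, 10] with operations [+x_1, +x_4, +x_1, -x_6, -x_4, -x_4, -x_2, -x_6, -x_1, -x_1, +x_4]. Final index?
(-1, -6, 1, 7, 10, 8)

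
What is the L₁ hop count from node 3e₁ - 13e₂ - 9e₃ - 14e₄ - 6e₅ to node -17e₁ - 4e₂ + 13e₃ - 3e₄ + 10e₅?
78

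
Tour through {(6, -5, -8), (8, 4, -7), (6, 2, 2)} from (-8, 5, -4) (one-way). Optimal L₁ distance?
48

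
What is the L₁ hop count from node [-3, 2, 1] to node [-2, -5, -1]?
10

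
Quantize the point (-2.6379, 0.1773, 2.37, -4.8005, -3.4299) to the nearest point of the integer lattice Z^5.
(-3, 0, 2, -5, -3)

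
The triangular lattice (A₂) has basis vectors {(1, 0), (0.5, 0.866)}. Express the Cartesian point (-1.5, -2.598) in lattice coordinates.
-3b₂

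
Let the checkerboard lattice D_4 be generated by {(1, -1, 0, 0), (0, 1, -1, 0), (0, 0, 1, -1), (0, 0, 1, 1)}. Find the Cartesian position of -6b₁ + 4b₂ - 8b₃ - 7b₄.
(-6, 10, -19, 1)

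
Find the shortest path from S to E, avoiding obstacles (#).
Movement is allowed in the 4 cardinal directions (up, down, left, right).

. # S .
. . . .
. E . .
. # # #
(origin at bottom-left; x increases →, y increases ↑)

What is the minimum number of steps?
3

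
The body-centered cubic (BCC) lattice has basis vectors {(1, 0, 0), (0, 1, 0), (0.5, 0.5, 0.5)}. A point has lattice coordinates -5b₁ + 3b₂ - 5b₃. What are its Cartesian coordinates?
(-7.5, 0.5, -2.5)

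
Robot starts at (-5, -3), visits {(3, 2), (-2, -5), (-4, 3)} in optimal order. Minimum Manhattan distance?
23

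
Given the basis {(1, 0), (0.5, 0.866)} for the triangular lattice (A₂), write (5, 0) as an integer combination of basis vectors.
5b₁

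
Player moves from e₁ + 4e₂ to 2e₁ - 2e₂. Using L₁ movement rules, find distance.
7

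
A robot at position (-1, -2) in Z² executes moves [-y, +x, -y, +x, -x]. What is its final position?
(0, -4)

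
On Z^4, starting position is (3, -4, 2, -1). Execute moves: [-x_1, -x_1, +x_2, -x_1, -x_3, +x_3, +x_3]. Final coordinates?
(0, -3, 3, -1)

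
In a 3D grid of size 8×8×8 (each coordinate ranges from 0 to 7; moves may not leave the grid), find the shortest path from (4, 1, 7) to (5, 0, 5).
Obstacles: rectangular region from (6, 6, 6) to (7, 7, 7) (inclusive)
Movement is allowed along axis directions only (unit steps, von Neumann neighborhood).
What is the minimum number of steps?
4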